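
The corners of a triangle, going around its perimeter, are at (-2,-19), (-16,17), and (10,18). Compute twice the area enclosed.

By the shoelace formula, twice the signed area is |[(-2)·17 − (-16)·(-19)] + [(-16)·18 − 10·17] + [10·(-19) − (-2)·18]| = 950, so the area is 475.

950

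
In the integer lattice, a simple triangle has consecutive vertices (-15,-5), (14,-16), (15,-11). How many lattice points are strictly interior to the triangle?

75

By the shoelace formula, twice the signed area is |[(-15)·(-16) − 14·(-5)] + [14·(-11) − 15·(-16)] + [15·(-5) − (-15)·(-11)]| = 156, so the area is 78.
The number of boundary lattice points is Σ gcd(|Δx|,|Δy|) = gcd(29,11) + gcd(1,5) + gcd(30,6) = 1+1+6 = 8.
By Pick's theorem A = I + B/2 − 1, so I = 78 − 8/2 + 1 = 75.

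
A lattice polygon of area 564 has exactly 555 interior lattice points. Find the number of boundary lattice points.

20

Pick's theorem gives A = I + B/2 − 1, so B = 2(A − I + 1) = 2(564 − 555 + 1) = 20.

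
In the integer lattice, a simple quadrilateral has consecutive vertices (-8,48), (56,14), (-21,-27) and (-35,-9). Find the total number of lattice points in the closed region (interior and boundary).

By the shoelace formula, twice the signed area is |[(-8)·14 − 56·48] + [56·(-27) − (-21)·14] + [(-21)·(-9) − (-35)·(-27)] + [(-35)·48 − (-8)·(-9)]| = 6526, so the area is 3263.
Summing gcd(|Δx|,|Δy|) over the edges gives the boundary count: gcd(64,34) + gcd(77,41) + gcd(14,18) + gcd(27,57) = 2+1+2+3 = 8.
Pick's theorem gives I = A − B/2 + 1 = 3263 − 8/2 + 1 = 3260, so the closed region contains I + B = 3260 + 8 = 3268 lattice points.

3268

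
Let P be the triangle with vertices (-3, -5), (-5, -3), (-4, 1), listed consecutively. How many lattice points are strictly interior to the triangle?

The shoelace formula gives twice the area as |((-3)·(-3) − (-5)·(-5)) + ((-5)·1 − (-4)·(-3)) + ((-4)·(-5) − (-3)·1)| = 10, so the area is 5.
Summing gcd(|Δx|,|Δy|) over the edges gives the boundary count: gcd(2,2) + gcd(1,4) + gcd(1,6) = 2+1+1 = 4.
By Pick's theorem A = I + B/2 − 1, so I = 5 − 4/2 + 1 = 4.

4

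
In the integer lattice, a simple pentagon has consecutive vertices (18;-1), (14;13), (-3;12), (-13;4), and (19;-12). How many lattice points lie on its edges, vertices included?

Summing gcd(|Δx|,|Δy|) over the edges gives the boundary count: gcd(4,14) + gcd(17,1) + gcd(10,8) + gcd(32,16) + gcd(1,11) = 2+1+2+16+1 = 22.

22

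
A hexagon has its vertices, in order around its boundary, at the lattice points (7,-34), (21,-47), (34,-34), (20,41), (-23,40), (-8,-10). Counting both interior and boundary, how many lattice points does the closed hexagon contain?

3002

The shoelace formula gives twice the area as |[7·(-47) − 21·(-34)] + [21·(-34) − 34·(-47)] + [34·41 − 20·(-34)] + [20·40 − (-23)·41] + [(-23)·(-10) − (-8)·40] + [(-8)·(-34) − 7·(-10)]| = 5978, so the area is 2989.
Summing gcd(|Δx|,|Δy|) over the edges gives the boundary count: gcd(14,13) + gcd(13,13) + gcd(14,75) + gcd(43,1) + gcd(15,50) + gcd(15,24) = 1+13+1+1+5+3 = 24.
Pick's theorem gives I = A − B/2 + 1 = 2989 − 24/2 + 1 = 2978, so the closed region contains I + B = 2978 + 24 = 3002 lattice points.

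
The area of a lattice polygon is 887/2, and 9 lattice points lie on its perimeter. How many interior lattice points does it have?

From Pick's theorem, I = A − B/2 + 1 = 887/2 − 9/2 + 1 = 440.

440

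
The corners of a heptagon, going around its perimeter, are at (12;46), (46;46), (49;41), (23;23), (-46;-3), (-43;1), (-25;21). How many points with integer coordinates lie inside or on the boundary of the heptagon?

By the shoelace formula, twice the signed area is |(12·46 − 46·46) + (46·41 − 49·46) + (49·23 − 23·41) + (23·(-3) − (-46)·23) + ((-46)·1 − (-43)·(-3)) + ((-43)·21 − (-25)·1) + ((-25)·46 − 12·21)| = 3214, so the area is 1607.
Summing gcd(|Δx|,|Δy|) over the edges gives the boundary count: gcd(34,0) + gcd(3,5) + gcd(26,18) + gcd(69,26) + gcd(3,4) + gcd(18,20) + gcd(37,25) = 34+1+2+1+1+2+1 = 42.
Pick's theorem gives I = A − B/2 + 1 = 1607 − 42/2 + 1 = 1587, so the closed region contains I + B = 1587 + 42 = 1629 lattice points.

1629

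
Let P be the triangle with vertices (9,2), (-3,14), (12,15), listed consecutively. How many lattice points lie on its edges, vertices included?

14

The number of boundary lattice points is Σ gcd(|Δx|,|Δy|) = gcd(12,12) + gcd(15,1) + gcd(3,13) = 12+1+1 = 14.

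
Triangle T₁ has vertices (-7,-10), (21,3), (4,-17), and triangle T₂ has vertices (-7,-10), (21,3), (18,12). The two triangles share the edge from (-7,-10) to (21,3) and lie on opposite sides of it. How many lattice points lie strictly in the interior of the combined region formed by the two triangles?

The union is the simple quadrilateral with vertices (-7,-10), (4,-17), (21,3), (18,12) in order.
The shoelace formula gives twice the area as |[(-7)·(-17) − 4·(-10)] + [4·3 − 21·(-17)] + [21·12 − 18·3] + [18·(-10) − (-7)·12]| = 630, so the area is 315.
The number of boundary lattice points is Σ gcd(|Δx|,|Δy|) = gcd(11,7) + gcd(17,20) + gcd(3,9) + gcd(25,22) = 1+1+3+1 = 6.
By Pick's theorem I = A − B/2 + 1 = 315 − 6/2 + 1 = 313.

313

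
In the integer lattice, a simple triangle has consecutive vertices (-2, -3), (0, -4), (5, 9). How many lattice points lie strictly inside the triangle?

15

Using the shoelace formula, 2A = |[(-2)·(-4) − 0·(-3)] + [0·9 − 5·(-4)] + [5·(-3) − (-2)·9]| = 31, so the area is 15.5.
The number of boundary lattice points is Σ gcd(|Δx|,|Δy|) = gcd(2,1) + gcd(5,13) + gcd(7,12) = 1+1+1 = 3.
Pick's theorem gives I = A − B/2 + 1 = 15.5 − 3/2 + 1 = 15.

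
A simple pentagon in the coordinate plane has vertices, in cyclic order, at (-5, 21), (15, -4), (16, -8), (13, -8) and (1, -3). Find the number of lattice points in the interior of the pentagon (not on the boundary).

193

By the shoelace formula, twice the signed area is |[(-5)·(-4) − 15·21] + [15·(-8) − 16·(-4)] + [16·(-8) − 13·(-8)] + [13·(-3) − 1·(-8)] + [1·21 − (-5)·(-3)]| = 400, so the area is 200.
Along each edge there are gcd(|Δx|,|Δy|)+1 lattice points, so counting each shared vertex once the boundary has gcd(20,25) + gcd(1,4) + gcd(3,0) + gcd(12,5) + gcd(6,24) = 5+1+3+1+6 = 16.
By Pick's theorem A = I + B/2 − 1, so I = 200 − 16/2 + 1 = 193.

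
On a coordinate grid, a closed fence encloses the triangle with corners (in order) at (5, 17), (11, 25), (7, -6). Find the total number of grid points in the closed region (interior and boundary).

Using the shoelace formula, 2A = |(5·25 − 11·17) + (11·(-6) − 7·25) + (7·17 − 5·(-6))| = 154, so the area is 77.
Summing gcd(|Δx|,|Δy|) over the edges gives the boundary count: gcd(6,8) + gcd(4,31) + gcd(2,23) = 2+1+1 = 4.
Pick's theorem gives I = A − B/2 + 1 = 77 − 4/2 + 1 = 76, so the closed region contains I + B = 76 + 4 = 80 lattice points.

80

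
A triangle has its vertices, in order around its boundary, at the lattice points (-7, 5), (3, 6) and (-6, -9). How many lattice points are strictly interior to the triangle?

By the shoelace formula, twice the signed area is |((-7)·6 − 3·5) + (3·(-9) − (-6)·6) + ((-6)·5 − (-7)·(-9))| = 141, so the area is 141/2.
Along each edge there are gcd(|Δx|,|Δy|)+1 lattice points, so counting each shared vertex once the boundary has gcd(10,1) + gcd(9,15) + gcd(1,14) = 1+3+1 = 5.
By Pick's theorem A = I + B/2 − 1, so I = 141/2 − 5/2 + 1 = 69.

69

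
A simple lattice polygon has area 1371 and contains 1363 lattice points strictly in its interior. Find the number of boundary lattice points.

18

Pick's theorem gives A = I + B/2 − 1, so B = 2(A − I + 1) = 2(1371 − 1363 + 1) = 18.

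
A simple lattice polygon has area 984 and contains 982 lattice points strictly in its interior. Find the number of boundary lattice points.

6

Pick's theorem gives A = I + B/2 − 1, so B = 2(A − I + 1) = 2(984 − 982 + 1) = 6.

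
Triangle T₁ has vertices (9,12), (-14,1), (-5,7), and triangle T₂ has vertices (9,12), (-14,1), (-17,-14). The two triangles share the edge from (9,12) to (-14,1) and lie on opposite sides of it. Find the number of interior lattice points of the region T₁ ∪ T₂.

The union is the simple quadrilateral with vertices (9,12), (-5,7), (-14,1), (-17,-14) in order.
Using the shoelace formula, 2A = |[9·7 − (-5)·12] + [(-5)·1 − (-14)·7] + [(-14)·(-14) − (-17)·1] + [(-17)·12 − 9·(-14)]| = 351, so the area is 175.5.
The number of boundary lattice points is Σ gcd(|Δx|,|Δy|) = gcd(14,5) + gcd(9,6) + gcd(3,15) + gcd(26,26) = 1+3+3+26 = 33.
By Pick's theorem I = A − B/2 + 1 = 175.5 − 33/2 + 1 = 160.

160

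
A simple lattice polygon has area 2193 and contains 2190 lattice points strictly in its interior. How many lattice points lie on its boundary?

Pick's theorem gives A = I + B/2 − 1, so B = 2(A − I + 1) = 2(2193 − 2190 + 1) = 8.

8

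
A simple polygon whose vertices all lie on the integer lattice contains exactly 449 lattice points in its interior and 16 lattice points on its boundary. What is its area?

Pick's theorem states A = I + B/2 − 1, so A = 449 + 16/2 − 1 = 456.

456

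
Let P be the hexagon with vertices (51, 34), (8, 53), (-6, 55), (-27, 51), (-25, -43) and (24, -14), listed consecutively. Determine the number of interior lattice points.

4854

Using the shoelace formula, 2A = |(51·53 − 8·34) + (8·55 − (-6)·53) + ((-6)·51 − (-27)·55) + ((-27)·(-43) − (-25)·51) + ((-25)·(-14) − 24·(-43)) + (24·34 − 51·(-14))| = 9716, so the area is 4858.
Along each edge there are gcd(|Δx|,|Δy|)+1 lattice points, so counting each shared vertex once the boundary has gcd(43,19) + gcd(14,2) + gcd(21,4) + gcd(2,94) + gcd(49,29) + gcd(27,48) = 1+2+1+2+1+3 = 10.
Pick's theorem gives I = A − B/2 + 1 = 4858 − 10/2 + 1 = 4854.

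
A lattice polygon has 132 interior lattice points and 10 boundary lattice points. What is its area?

By Pick's theorem, A = I + B/2 − 1 = 132 + 10/2 − 1 = 136.

136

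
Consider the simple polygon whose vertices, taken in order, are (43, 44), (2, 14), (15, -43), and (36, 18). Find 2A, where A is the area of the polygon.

2846

Using the shoelace formula, 2A = |(43·14 − 2·44) + (2·(-43) − 15·14) + (15·18 − 36·(-43)) + (36·44 − 43·18)| = 2846, so the area is 1423.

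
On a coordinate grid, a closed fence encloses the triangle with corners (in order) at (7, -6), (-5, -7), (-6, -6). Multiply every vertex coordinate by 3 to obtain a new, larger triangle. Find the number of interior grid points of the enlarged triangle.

Using the shoelace formula, 2A = |[7·(-7) − (-5)·(-6)] + [(-5)·(-6) − (-6)·(-7)] + [(-6)·(-6) − 7·(-6)]| = 13, so the area is 13/2.
Along each edge there are gcd(|Δx|,|Δy|)+1 lattice points, so counting each shared vertex once the boundary has gcd(12,1) + gcd(1,1) + gcd(13,0) = 1+1+13 = 15.
Scaling by 3 multiplies the area by 3² = 9 (so the new area is 117/2) and multiplies the boundary lattice-point count by 3, giving 45.
By Pick's theorem, the interior count of the dilated polygon is 117/2 − 45/2 + 1 = 37.

37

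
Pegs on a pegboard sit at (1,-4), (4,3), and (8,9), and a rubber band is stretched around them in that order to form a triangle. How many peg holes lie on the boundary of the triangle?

4

The number of boundary lattice points is Σ gcd(|Δx|,|Δy|) = gcd(3,7) + gcd(4,6) + gcd(7,13) = 1+2+1 = 4.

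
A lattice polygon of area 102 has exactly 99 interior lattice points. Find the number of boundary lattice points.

Pick's theorem gives A = I + B/2 − 1, so B = 2(A − I + 1) = 2(102 − 99 + 1) = 8.

8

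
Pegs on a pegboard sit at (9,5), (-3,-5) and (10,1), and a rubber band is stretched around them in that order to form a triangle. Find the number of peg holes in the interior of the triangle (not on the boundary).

28

Using the shoelace formula, 2A = |(9·(-5) − (-3)·5) + ((-3)·1 − 10·(-5)) + (10·5 − 9·1)| = 58, so the area is 29.
Summing gcd(|Δx|,|Δy|) over the edges gives the boundary count: gcd(12,10) + gcd(13,6) + gcd(1,4) = 2+1+1 = 4.
By Pick's theorem A = I + B/2 − 1, so I = 29 − 4/2 + 1 = 28.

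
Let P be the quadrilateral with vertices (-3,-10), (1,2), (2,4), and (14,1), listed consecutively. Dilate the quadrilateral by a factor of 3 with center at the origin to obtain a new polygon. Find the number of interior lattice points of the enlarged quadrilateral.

829

Using the shoelace formula, 2A = |((-3)·2 − 1·(-10)) + (1·4 − 2·2) + (2·1 − 14·4) + (14·(-10) − (-3)·1)| = 187, so the area is 187/2.
The number of boundary lattice points is Σ gcd(|Δx|,|Δy|) = gcd(4,12) + gcd(1,2) + gcd(12,3) + gcd(17,11) = 4+1+3+1 = 9.
Scaling by 3 multiplies the area by 3² = 9 (so the new area is 841.5) and multiplies the boundary lattice-point count by 3, giving 27.
By Pick's theorem, the interior count of the dilated polygon is 841.5 − 27/2 + 1 = 829.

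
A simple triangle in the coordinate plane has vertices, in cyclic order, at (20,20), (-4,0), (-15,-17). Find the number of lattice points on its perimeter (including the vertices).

The number of boundary lattice points is Σ gcd(|Δx|,|Δy|) = gcd(24,20) + gcd(11,17) + gcd(35,37) = 4+1+1 = 6.

6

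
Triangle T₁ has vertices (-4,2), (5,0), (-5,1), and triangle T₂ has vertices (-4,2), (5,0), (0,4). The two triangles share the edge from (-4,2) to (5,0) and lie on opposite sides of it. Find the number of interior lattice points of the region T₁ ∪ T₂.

The union is the simple quadrilateral with vertices (-4,2), (-5,1), (5,0), (0,4) in order.
Using the shoelace formula, 2A = |[(-4)·1 − (-5)·2] + [(-5)·0 − 5·1] + [5·4 − 0·0] + [0·2 − (-4)·4]| = 37, so the area is 37/2.
The number of boundary lattice points is Σ gcd(|Δx|,|Δy|) = gcd(1,1) + gcd(10,1) + gcd(5,4) + gcd(4,2) = 1+1+1+2 = 5.
By Pick's theorem I = A − B/2 + 1 = 37/2 − 5/2 + 1 = 17.

17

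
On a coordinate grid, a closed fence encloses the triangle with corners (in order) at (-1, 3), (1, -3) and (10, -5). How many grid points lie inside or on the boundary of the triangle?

28

Using the shoelace formula, 2A = |((-1)·(-3) − 1·3) + (1·(-5) − 10·(-3)) + (10·3 − (-1)·(-5))| = 50, so the area is 25.
Summing gcd(|Δx|,|Δy|) over the edges gives the boundary count: gcd(2,6) + gcd(9,2) + gcd(11,8) = 2+1+1 = 4.
Pick's theorem gives I = A − B/2 + 1 = 25 − 4/2 + 1 = 24, so the closed region contains I + B = 24 + 4 = 28 lattice points.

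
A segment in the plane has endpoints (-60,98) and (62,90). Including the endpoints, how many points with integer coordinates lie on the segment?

3

The number of lattice points on a segment between lattice points is gcd(|Δx|,|Δy|) + 1 = gcd(122,8) + 1 = 2 + 1 = 3.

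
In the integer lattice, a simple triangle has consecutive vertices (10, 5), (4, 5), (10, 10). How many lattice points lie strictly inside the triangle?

Using the shoelace formula, 2A = |[10·5 − 4·5] + [4·10 − 10·5] + [10·5 − 10·10]| = 30, so the area is 15.
Along each edge there are gcd(|Δx|,|Δy|)+1 lattice points, so counting each shared vertex once the boundary has gcd(6,0) + gcd(6,5) + gcd(0,5) = 6+1+5 = 12.
By Pick's theorem A = I + B/2 − 1, so I = 15 − 12/2 + 1 = 10.

10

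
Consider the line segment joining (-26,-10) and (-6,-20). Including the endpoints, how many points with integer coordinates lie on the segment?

The number of lattice points on a segment between lattice points is gcd(|Δx|,|Δy|) + 1 = gcd(20,10) + 1 = 10 + 1 = 11.

11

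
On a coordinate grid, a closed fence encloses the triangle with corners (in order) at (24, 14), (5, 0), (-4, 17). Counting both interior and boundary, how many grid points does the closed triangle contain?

227

Using the shoelace formula, 2A = |[24·0 − 5·14] + [5·17 − (-4)·0] + [(-4)·14 − 24·17]| = 449, so the area is 449/2.
Along each edge there are gcd(|Δx|,|Δy|)+1 lattice points, so counting each shared vertex once the boundary has gcd(19,14) + gcd(9,17) + gcd(28,3) = 1+1+1 = 3.
Pick's theorem gives I = A − B/2 + 1 = 449/2 − 3/2 + 1 = 224, so the closed region contains I + B = 224 + 3 = 227 lattice points.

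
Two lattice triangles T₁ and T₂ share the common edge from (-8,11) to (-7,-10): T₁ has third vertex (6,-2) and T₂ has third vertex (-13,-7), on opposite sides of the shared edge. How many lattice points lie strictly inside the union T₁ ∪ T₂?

200

The union is the simple quadrilateral with vertices (-8,11), (6,-2), (-7,-10), (-13,-7) in order.
The shoelace formula gives twice the area as |((-8)·(-2) − 6·11) + (6·(-10) − (-7)·(-2)) + ((-7)·(-7) − (-13)·(-10)) + ((-13)·11 − (-8)·(-7))| = 404, so the area is 202.
Along each edge there are gcd(|Δx|,|Δy|)+1 lattice points, so counting each shared vertex once the boundary has gcd(14,13) + gcd(13,8) + gcd(6,3) + gcd(5,18) = 1+1+3+1 = 6.
By Pick's theorem I = A − B/2 + 1 = 202 − 6/2 + 1 = 200.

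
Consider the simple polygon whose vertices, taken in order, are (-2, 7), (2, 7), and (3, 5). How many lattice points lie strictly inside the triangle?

2

Using the shoelace formula, 2A = |((-2)·7 − 2·7) + (2·5 − 3·7) + (3·7 − (-2)·5)| = 8, so the area is 4.
The number of boundary lattice points is Σ gcd(|Δx|,|Δy|) = gcd(4,0) + gcd(1,2) + gcd(5,2) = 4+1+1 = 6.
Pick's theorem gives I = A − B/2 + 1 = 4 − 6/2 + 1 = 2.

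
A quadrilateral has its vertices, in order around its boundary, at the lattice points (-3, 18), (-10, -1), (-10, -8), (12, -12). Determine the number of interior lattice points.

313

By the shoelace formula, twice the signed area is |[(-3)·(-1) − (-10)·18] + [(-10)·(-8) − (-10)·(-1)] + [(-10)·(-12) − 12·(-8)] + [12·18 − (-3)·(-12)]| = 649, so the area is 324.5.
Summing gcd(|Δx|,|Δy|) over the edges gives the boundary count: gcd(7,19) + gcd(0,7) + gcd(22,4) + gcd(15,30) = 1+7+2+15 = 25.
Pick's theorem gives I = A − B/2 + 1 = 324.5 − 25/2 + 1 = 313.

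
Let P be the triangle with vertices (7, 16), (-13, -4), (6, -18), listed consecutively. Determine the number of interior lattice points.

320

Using the shoelace formula, 2A = |(7·(-4) − (-13)·16) + ((-13)·(-18) − 6·(-4)) + (6·16 − 7·(-18))| = 660, so the area is 330.
Along each edge there are gcd(|Δx|,|Δy|)+1 lattice points, so counting each shared vertex once the boundary has gcd(20,20) + gcd(19,14) + gcd(1,34) = 20+1+1 = 22.
By Pick's theorem A = I + B/2 − 1, so I = 330 − 22/2 + 1 = 320.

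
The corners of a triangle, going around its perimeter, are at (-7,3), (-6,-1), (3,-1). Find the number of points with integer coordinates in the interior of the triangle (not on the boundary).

13

The shoelace formula gives twice the area as |((-7)·(-1) − (-6)·3) + ((-6)·(-1) − 3·(-1)) + (3·3 − (-7)·(-1))| = 36, so the area is 18.
Summing gcd(|Δx|,|Δy|) over the edges gives the boundary count: gcd(1,4) + gcd(9,0) + gcd(10,4) = 1+9+2 = 12.
By Pick's theorem A = I + B/2 − 1, so I = 18 − 12/2 + 1 = 13.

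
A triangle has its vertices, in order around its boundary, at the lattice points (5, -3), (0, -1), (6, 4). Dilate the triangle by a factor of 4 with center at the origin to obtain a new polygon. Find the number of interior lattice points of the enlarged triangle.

Using the shoelace formula, 2A = |(5·(-1) − 0·(-3)) + (0·4 − 6·(-1)) + (6·(-3) − 5·4)| = 37, so the area is 18.5.
The number of boundary lattice points is Σ gcd(|Δx|,|Δy|) = gcd(5,2) + gcd(6,5) + gcd(1,7) = 1+1+1 = 3.
Scaling by 4 multiplies the area by 4² = 16 (so the new area is 296) and multiplies the boundary lattice-point count by 4, giving 12.
By Pick's theorem, the interior count of the dilated polygon is 296 − 12/2 + 1 = 291.

291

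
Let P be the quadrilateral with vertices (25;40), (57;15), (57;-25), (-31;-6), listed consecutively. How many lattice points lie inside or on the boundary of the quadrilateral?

Using the shoelace formula, 2A = |[25·15 − 57·40] + [57·(-25) − 57·15] + [57·(-6) − (-31)·(-25)] + [(-31)·40 − 25·(-6)]| = 6392, so the area is 3196.
Along each edge there are gcd(|Δx|,|Δy|)+1 lattice points, so counting each shared vertex once the boundary has gcd(32,25) + gcd(0,40) + gcd(88,19) + gcd(56,46) = 1+40+1+2 = 44.
Pick's theorem gives I = A − B/2 + 1 = 3196 − 44/2 + 1 = 3175, so the closed region contains I + B = 3175 + 44 = 3219 lattice points.

3219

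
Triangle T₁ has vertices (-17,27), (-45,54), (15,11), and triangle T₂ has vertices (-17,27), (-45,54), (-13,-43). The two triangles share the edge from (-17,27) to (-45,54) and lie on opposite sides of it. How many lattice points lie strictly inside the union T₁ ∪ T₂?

The union is the simple quadrilateral with vertices (-17,27), (15,11), (-45,54), (-13,-43) in order.
The shoelace formula gives twice the area as |((-17)·11 − 15·27) + (15·54 − (-45)·11) + ((-45)·(-43) − (-13)·54) + ((-13)·27 − (-17)·(-43))| = 2268, so the area is 1134.
Summing gcd(|Δx|,|Δy|) over the edges gives the boundary count: gcd(32,16) + gcd(60,43) + gcd(32,97) + gcd(4,70) = 16+1+1+2 = 20.
By Pick's theorem I = A − B/2 + 1 = 1134 − 20/2 + 1 = 1125.

1125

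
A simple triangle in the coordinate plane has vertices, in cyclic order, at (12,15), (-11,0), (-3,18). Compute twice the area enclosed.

294

The shoelace formula gives twice the area as |[12·0 − (-11)·15] + [(-11)·18 − (-3)·0] + [(-3)·15 − 12·18]| = 294, so the area is 147.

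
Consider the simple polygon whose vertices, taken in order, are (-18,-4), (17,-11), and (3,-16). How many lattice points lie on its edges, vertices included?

11

The number of boundary lattice points is Σ gcd(|Δx|,|Δy|) = gcd(35,7) + gcd(14,5) + gcd(21,12) = 7+1+3 = 11.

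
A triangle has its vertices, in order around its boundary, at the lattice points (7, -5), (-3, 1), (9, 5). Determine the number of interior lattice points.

53

The shoelace formula gives twice the area as |(7·1 − (-3)·(-5)) + ((-3)·5 − 9·1) + (9·(-5) − 7·5)| = 112, so the area is 56.
Summing gcd(|Δx|,|Δy|) over the edges gives the boundary count: gcd(10,6) + gcd(12,4) + gcd(2,10) = 2+4+2 = 8.
By Pick's theorem A = I + B/2 − 1, so I = 56 − 8/2 + 1 = 53.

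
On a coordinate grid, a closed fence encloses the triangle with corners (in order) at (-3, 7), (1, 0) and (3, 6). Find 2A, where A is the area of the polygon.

38

Using the shoelace formula, 2A = |((-3)·0 − 1·7) + (1·6 − 3·0) + (3·7 − (-3)·6)| = 38, so the area is 19.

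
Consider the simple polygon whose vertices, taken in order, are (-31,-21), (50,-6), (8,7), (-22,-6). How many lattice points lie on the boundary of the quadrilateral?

8

Along each edge there are gcd(|Δx|,|Δy|)+1 lattice points, so counting each shared vertex once the boundary has gcd(81,15) + gcd(42,13) + gcd(30,13) + gcd(9,15) = 3+1+1+3 = 8.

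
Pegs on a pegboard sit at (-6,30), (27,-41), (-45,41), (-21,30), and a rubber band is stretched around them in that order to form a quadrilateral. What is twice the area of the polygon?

Using the shoelace formula, 2A = |[(-6)·(-41) − 27·30] + [27·41 − (-45)·(-41)] + [(-45)·30 − (-21)·41] + [(-21)·30 − (-6)·30]| = 2241, so the area is 2241/2.

2241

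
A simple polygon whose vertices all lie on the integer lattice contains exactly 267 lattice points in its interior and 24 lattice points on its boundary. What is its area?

By Pick's theorem, A = I + B/2 − 1 = 267 + 24/2 − 1 = 278.

278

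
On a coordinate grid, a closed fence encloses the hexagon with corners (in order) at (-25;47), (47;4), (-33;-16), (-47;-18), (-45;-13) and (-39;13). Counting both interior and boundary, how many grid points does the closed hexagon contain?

The shoelace formula gives twice the area as |[(-25)·4 − 47·47] + [47·(-16) − (-33)·4] + [(-33)·(-18) − (-47)·(-16)] + [(-47)·(-13) − (-45)·(-18)] + [(-45)·13 − (-39)·(-13)] + [(-39)·47 − (-25)·13]| = 5886, so the area is 2943.
The number of boundary lattice points is Σ gcd(|Δx|,|Δy|) = gcd(72,43) + gcd(80,20) + gcd(14,2) + gcd(2,5) + gcd(6,26) + gcd(14,34) = 1+20+2+1+2+2 = 28.
Pick's theorem gives I = A − B/2 + 1 = 2943 − 28/2 + 1 = 2930, so the closed region contains I + B = 2930 + 28 = 2958 lattice points.

2958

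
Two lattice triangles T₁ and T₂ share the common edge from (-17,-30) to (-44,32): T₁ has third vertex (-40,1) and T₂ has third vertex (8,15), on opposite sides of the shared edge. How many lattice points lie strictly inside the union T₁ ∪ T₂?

1674

The union is the simple quadrilateral with vertices (-17,-30), (-40,1), (-44,32), (8,15) in order.
Using the shoelace formula, 2A = |((-17)·1 − (-40)·(-30)) + ((-40)·32 − (-44)·1) + ((-44)·15 − 8·32) + (8·(-30) − (-17)·15)| = 3354, so the area is 1677.
Summing gcd(|Δx|,|Δy|) over the edges gives the boundary count: gcd(23,31) + gcd(4,31) + gcd(52,17) + gcd(25,45) = 1+1+1+5 = 8.
By Pick's theorem I = A − B/2 + 1 = 1677 − 8/2 + 1 = 1674.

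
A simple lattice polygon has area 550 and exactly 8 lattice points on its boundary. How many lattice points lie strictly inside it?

547

Pick's theorem A = I + B/2 − 1 rearranges to I = A − B/2 + 1 = 550 − 8/2 + 1 = 547.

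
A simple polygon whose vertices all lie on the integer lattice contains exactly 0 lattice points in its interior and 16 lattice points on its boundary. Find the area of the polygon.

Pick's theorem states A = I + B/2 − 1, so A = 0 + 16/2 − 1 = 7.

7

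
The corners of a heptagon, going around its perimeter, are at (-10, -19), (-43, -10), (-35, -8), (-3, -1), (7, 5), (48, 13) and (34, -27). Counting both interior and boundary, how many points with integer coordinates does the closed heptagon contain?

Using the shoelace formula, 2A = |((-10)·(-10) − (-43)·(-19)) + ((-43)·(-8) − (-35)·(-10)) + ((-35)·(-1) − (-3)·(-8)) + ((-3)·5 − 7·(-1)) + (7·13 − 48·5) + (48·(-27) − 34·13) + (34·(-19) − (-10)·(-27))| = 3523, so the area is 1761.5.
Summing gcd(|Δx|,|Δy|) over the edges gives the boundary count: gcd(33,9) + gcd(8,2) + gcd(32,7) + gcd(10,6) + gcd(41,8) + gcd(14,40) + gcd(44,8) = 3+2+1+2+1+2+4 = 15.
Pick's theorem gives I = A − B/2 + 1 = 1761.5 − 15/2 + 1 = 1755, so the closed region contains I + B = 1755 + 15 = 1770 lattice points.

1770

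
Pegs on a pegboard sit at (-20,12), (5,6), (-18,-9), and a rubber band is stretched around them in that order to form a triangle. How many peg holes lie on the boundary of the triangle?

Summing gcd(|Δx|,|Δy|) over the edges gives the boundary count: gcd(25,6) + gcd(23,15) + gcd(2,21) = 1+1+1 = 3.

3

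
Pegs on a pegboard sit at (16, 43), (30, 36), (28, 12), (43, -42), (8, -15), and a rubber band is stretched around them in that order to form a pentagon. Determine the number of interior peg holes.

The shoelace formula gives twice the area as |(16·36 − 30·43) + (30·12 − 28·36) + (28·(-42) − 43·12) + (43·(-15) − 8·(-42)) + (8·43 − 16·(-15))| = 2779, so the area is 2779/2.
Summing gcd(|Δx|,|Δy|) over the edges gives the boundary count: gcd(14,7) + gcd(2,24) + gcd(15,54) + gcd(35,27) + gcd(8,58) = 7+2+3+1+2 = 15.
By Pick's theorem A = I + B/2 − 1, so I = 2779/2 − 15/2 + 1 = 1383.

1383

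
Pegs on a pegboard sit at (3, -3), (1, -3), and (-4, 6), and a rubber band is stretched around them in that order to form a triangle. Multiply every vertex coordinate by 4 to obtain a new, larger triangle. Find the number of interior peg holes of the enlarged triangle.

The shoelace formula gives twice the area as |(3·(-3) − 1·(-3)) + (1·6 − (-4)·(-3)) + ((-4)·(-3) − 3·6)| = 18, so the area is 9.
The number of boundary lattice points is Σ gcd(|Δx|,|Δy|) = gcd(2,0) + gcd(5,9) + gcd(7,9) = 2+1+1 = 4.
Scaling by 4 multiplies the area by 4² = 16 (so the new area is 144) and multiplies the boundary lattice-point count by 4, giving 16.
By Pick's theorem, the interior count of the dilated polygon is 144 − 16/2 + 1 = 137.

137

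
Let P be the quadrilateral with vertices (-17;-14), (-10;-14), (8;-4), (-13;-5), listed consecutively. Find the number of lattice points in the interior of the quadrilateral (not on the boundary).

The shoelace formula gives twice the area as |[(-17)·(-14) − (-10)·(-14)] + [(-10)·(-4) − 8·(-14)] + [8·(-5) − (-13)·(-4)] + [(-13)·(-14) − (-17)·(-5)]| = 255, so the area is 127.5.
Along each edge there are gcd(|Δx|,|Δy|)+1 lattice points, so counting each shared vertex once the boundary has gcd(7,0) + gcd(18,10) + gcd(21,1) + gcd(4,9) = 7+2+1+1 = 11.
Pick's theorem gives I = A − B/2 + 1 = 127.5 − 11/2 + 1 = 123.

123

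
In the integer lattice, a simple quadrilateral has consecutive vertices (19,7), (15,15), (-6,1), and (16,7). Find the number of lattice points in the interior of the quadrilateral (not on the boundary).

The shoelace formula gives twice the area as |[19·15 − 15·7] + [15·1 − (-6)·15] + [(-6)·7 − 16·1] + [16·7 − 19·7]| = 206, so the area is 103.
The number of boundary lattice points is Σ gcd(|Δx|,|Δy|) = gcd(4,8) + gcd(21,14) + gcd(22,6) + gcd(3,0) = 4+7+2+3 = 16.
Pick's theorem gives I = A − B/2 + 1 = 103 − 16/2 + 1 = 96.

96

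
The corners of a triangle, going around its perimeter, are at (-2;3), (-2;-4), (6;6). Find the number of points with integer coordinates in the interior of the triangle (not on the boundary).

24

The shoelace formula gives twice the area as |((-2)·(-4) − (-2)·3) + ((-2)·6 − 6·(-4)) + (6·3 − (-2)·6)| = 56, so the area is 28.
Along each edge there are gcd(|Δx|,|Δy|)+1 lattice points, so counting each shared vertex once the boundary has gcd(0,7) + gcd(8,10) + gcd(8,3) = 7+2+1 = 10.
Pick's theorem gives I = A − B/2 + 1 = 28 − 10/2 + 1 = 24.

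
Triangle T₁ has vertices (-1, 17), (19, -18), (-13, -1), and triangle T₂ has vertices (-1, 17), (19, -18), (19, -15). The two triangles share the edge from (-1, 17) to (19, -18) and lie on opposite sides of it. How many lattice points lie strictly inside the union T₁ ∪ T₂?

The union is the simple quadrilateral with vertices (-1, 17), (-13, -1), (19, -18), (19, -15) in order.
By the shoelace formula, twice the signed area is |[(-1)·(-1) − (-13)·17] + [(-13)·(-18) − 19·(-1)] + [19·(-15) − 19·(-18)] + [19·17 − (-1)·(-15)]| = 840, so the area is 420.
Summing gcd(|Δx|,|Δy|) over the edges gives the boundary count: gcd(12,18) + gcd(32,17) + gcd(0,3) + gcd(20,32) = 6+1+3+4 = 14.
By Pick's theorem I = A − B/2 + 1 = 420 − 14/2 + 1 = 414.

414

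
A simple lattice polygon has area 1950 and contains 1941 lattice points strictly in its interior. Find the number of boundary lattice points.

20

Pick's theorem gives A = I + B/2 − 1, so B = 2(A − I + 1) = 2(1950 − 1941 + 1) = 20.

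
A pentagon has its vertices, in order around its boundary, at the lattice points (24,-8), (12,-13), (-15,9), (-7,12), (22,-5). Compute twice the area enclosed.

705

Using the shoelace formula, 2A = |(24·(-13) − 12·(-8)) + (12·9 − (-15)·(-13)) + ((-15)·12 − (-7)·9) + ((-7)·(-5) − 22·12) + (22·(-8) − 24·(-5))| = 705, so the area is 352.5.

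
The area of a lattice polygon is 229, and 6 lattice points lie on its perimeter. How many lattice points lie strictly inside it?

Pick's theorem A = I + B/2 − 1 rearranges to I = A − B/2 + 1 = 229 − 6/2 + 1 = 227.

227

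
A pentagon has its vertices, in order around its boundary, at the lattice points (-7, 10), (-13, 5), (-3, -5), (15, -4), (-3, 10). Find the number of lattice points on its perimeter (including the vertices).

The number of boundary lattice points is Σ gcd(|Δx|,|Δy|) = gcd(6,5) + gcd(10,10) + gcd(18,1) + gcd(18,14) + gcd(4,0) = 1+10+1+2+4 = 18.

18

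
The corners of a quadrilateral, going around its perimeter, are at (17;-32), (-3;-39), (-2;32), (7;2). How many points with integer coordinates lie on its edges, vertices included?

7

Along each edge there are gcd(|Δx|,|Δy|)+1 lattice points, so counting each shared vertex once the boundary has gcd(20,7) + gcd(1,71) + gcd(9,30) + gcd(10,34) = 1+1+3+2 = 7.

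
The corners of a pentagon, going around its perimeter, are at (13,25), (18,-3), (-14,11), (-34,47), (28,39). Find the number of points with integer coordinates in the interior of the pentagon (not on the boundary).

1529

By the shoelace formula, twice the signed area is |(13·(-3) − 18·25) + (18·11 − (-14)·(-3)) + ((-14)·47 − (-34)·11) + ((-34)·39 − 28·47) + (28·25 − 13·39)| = 3066, so the area is 1533.
Summing gcd(|Δx|,|Δy|) over the edges gives the boundary count: gcd(5,28) + gcd(32,14) + gcd(20,36) + gcd(62,8) + gcd(15,14) = 1+2+4+2+1 = 10.
Pick's theorem gives I = A − B/2 + 1 = 1533 − 10/2 + 1 = 1529.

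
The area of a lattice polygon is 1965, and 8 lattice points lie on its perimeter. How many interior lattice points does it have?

1962

Pick's theorem A = I + B/2 − 1 rearranges to I = A − B/2 + 1 = 1965 − 8/2 + 1 = 1962.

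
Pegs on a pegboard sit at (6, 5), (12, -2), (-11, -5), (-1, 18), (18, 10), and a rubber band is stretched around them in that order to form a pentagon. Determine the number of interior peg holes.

The shoelace formula gives twice the area as |[6·(-2) − 12·5] + [12·(-5) − (-11)·(-2)] + [(-11)·18 − (-1)·(-5)] + [(-1)·10 − 18·18] + [18·5 − 6·10]| = 661, so the area is 330.5.
Along each edge there are gcd(|Δx|,|Δy|)+1 lattice points, so counting each shared vertex once the boundary has gcd(6,7) + gcd(23,3) + gcd(10,23) + gcd(19,8) + gcd(12,5) = 1+1+1+1+1 = 5.
Pick's theorem gives I = A − B/2 + 1 = 330.5 − 5/2 + 1 = 329.

329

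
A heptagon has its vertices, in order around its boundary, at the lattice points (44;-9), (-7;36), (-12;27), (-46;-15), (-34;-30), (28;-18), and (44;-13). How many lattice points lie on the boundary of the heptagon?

16

Along each edge there are gcd(|Δx|,|Δy|)+1 lattice points, so counting each shared vertex once the boundary has gcd(51,45) + gcd(5,9) + gcd(34,42) + gcd(12,15) + gcd(62,12) + gcd(16,5) + gcd(0,4) = 3+1+2+3+2+1+4 = 16.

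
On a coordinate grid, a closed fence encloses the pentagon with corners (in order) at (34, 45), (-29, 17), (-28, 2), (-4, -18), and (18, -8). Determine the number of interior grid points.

Using the shoelace formula, 2A = |[34·17 − (-29)·45] + [(-29)·2 − (-28)·17] + [(-28)·(-18) − (-4)·2] + [(-4)·(-8) − 18·(-18)] + [18·45 − 34·(-8)]| = 4251, so the area is 2125.5.
The number of boundary lattice points is Σ gcd(|Δx|,|Δy|) = gcd(63,28) + gcd(1,15) + gcd(24,20) + gcd(22,10) + gcd(16,53) = 7+1+4+2+1 = 15.
Pick's theorem gives I = A − B/2 + 1 = 2125.5 − 15/2 + 1 = 2119.

2119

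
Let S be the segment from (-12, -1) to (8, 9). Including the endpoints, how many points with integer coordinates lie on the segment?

11

The number of lattice points on a segment between lattice points is gcd(|Δx|,|Δy|) + 1 = gcd(20,10) + 1 = 10 + 1 = 11.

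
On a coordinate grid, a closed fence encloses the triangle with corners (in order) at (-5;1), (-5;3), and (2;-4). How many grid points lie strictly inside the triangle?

By the shoelace formula, twice the signed area is |((-5)·3 − (-5)·1) + ((-5)·(-4) − 2·3) + (2·1 − (-5)·(-4))| = 14, so the area is 7.
Summing gcd(|Δx|,|Δy|) over the edges gives the boundary count: gcd(0,2) + gcd(7,7) + gcd(7,5) = 2+7+1 = 10.
By Pick's theorem A = I + B/2 − 1, so I = 7 − 10/2 + 1 = 3.

3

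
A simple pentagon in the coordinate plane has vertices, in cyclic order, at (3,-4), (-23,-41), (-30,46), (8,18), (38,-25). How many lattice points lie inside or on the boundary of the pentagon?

2193

Using the shoelace formula, 2A = |(3·(-41) − (-23)·(-4)) + ((-23)·46 − (-30)·(-41)) + ((-30)·18 − 8·46) + (8·(-25) − 38·18) + (38·(-4) − 3·(-25))| = 4372, so the area is 2186.
The number of boundary lattice points is Σ gcd(|Δx|,|Δy|) = gcd(26,37) + gcd(7,87) + gcd(38,28) + gcd(30,43) + gcd(35,21) = 1+1+2+1+7 = 12.
Pick's theorem gives I = A − B/2 + 1 = 2186 − 12/2 + 1 = 2181, so the closed region contains I + B = 2181 + 12 = 2193 lattice points.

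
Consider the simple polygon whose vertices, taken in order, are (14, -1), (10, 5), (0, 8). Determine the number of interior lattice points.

The shoelace formula gives twice the area as |[14·5 − 10·(-1)] + [10·8 − 0·5] + [0·(-1) − 14·8]| = 48, so the area is 24.
Summing gcd(|Δx|,|Δy|) over the edges gives the boundary count: gcd(4,6) + gcd(10,3) + gcd(14,9) = 2+1+1 = 4.
Pick's theorem gives I = A − B/2 + 1 = 24 − 4/2 + 1 = 23.

23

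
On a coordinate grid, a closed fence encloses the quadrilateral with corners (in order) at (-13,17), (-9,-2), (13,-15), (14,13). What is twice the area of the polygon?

The shoelace formula gives twice the area as |((-13)·(-2) − (-9)·17) + ((-9)·(-15) − 13·(-2)) + (13·13 − 14·(-15)) + (14·17 − (-13)·13)| = 1126, so the area is 563.

1126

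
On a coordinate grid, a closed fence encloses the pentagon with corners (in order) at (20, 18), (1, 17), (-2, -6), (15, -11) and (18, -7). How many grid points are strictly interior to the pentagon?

By the shoelace formula, twice the signed area is |(20·17 − 1·18) + (1·(-6) − (-2)·17) + ((-2)·(-11) − 15·(-6)) + (15·(-7) − 18·(-11)) + (18·18 − 20·(-7))| = 1019, so the area is 509.5.
The number of boundary lattice points is Σ gcd(|Δx|,|Δy|) = gcd(19,1) + gcd(3,23) + gcd(17,5) + gcd(3,4) + gcd(2,25) = 1+1+1+1+1 = 5.
By Pick's theorem A = I + B/2 − 1, so I = 509.5 − 5/2 + 1 = 508.

508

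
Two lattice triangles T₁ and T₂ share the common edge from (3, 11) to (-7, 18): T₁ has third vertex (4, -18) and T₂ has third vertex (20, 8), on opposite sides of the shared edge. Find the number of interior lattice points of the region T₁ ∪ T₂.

185

The union is the simple quadrilateral with vertices (3, 11), (4, -18), (-7, 18), (20, 8) in order.
The shoelace formula gives twice the area as |[3·(-18) − 4·11] + [4·18 − (-7)·(-18)] + [(-7)·8 − 20·18] + [20·11 − 3·8]| = 372, so the area is 186.
Along each edge there are gcd(|Δx|,|Δy|)+1 lattice points, so counting each shared vertex once the boundary has gcd(1,29) + gcd(11,36) + gcd(27,10) + gcd(17,3) = 1+1+1+1 = 4.
By Pick's theorem I = A − B/2 + 1 = 186 − 4/2 + 1 = 185.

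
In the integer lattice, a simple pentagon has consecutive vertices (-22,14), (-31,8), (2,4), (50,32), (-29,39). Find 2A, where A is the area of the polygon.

Using the shoelace formula, 2A = |[(-22)·8 − (-31)·14] + [(-31)·4 − 2·8] + [2·32 − 50·4] + [50·39 − (-29)·32] + [(-29)·14 − (-22)·39]| = 3312, so the area is 1656.

3312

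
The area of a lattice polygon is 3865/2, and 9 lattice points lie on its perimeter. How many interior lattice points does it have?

From Pick's theorem, I = A − B/2 + 1 = 3865/2 − 9/2 + 1 = 1929.

1929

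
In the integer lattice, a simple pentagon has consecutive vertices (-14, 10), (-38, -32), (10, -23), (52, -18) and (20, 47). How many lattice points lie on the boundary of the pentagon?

Along each edge there are gcd(|Δx|,|Δy|)+1 lattice points, so counting each shared vertex once the boundary has gcd(24,42) + gcd(48,9) + gcd(42,5) + gcd(32,65) + gcd(34,37) = 6+3+1+1+1 = 12.

12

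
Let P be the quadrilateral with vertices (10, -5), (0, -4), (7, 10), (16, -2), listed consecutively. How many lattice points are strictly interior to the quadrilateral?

117

By the shoelace formula, twice the signed area is |(10·(-4) − 0·(-5)) + (0·10 − 7·(-4)) + (7·(-2) − 16·10) + (16·(-5) − 10·(-2))| = 246, so the area is 123.
Summing gcd(|Δx|,|Δy|) over the edges gives the boundary count: gcd(10,1) + gcd(7,14) + gcd(9,12) + gcd(6,3) = 1+7+3+3 = 14.
By Pick's theorem A = I + B/2 − 1, so I = 123 − 14/2 + 1 = 117.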